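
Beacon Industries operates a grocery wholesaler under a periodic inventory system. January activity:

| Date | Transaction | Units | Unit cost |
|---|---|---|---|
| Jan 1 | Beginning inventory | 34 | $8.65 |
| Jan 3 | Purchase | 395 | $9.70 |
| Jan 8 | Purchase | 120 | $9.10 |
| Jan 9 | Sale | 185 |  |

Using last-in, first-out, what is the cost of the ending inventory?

Jan 9, 185 sold [LIFO — newest first]: 120 @ $9.10 + 65 @ $9.70 = $1,722.50
Ending inventory: 34 @ $8.65 + 330 @ $9.70 = $3,495.10

Ending inventory = $3,495.10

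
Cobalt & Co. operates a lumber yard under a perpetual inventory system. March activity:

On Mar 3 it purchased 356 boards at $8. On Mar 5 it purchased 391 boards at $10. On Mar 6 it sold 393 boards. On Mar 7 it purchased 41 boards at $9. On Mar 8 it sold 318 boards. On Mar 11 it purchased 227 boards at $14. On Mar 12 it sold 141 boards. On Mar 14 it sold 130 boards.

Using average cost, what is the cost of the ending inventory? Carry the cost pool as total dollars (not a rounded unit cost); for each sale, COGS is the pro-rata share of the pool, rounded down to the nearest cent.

Ending inventory = $420.56

After Mar 3: 356 on hand, pool $2,848.00 (≈ $8.0000 each)
After Mar 5: 747 on hand, pool $6,758.00 (≈ $9.0469 each)
Mar 6, sell 393: 393/747 × $6,758.00 → $3,555.41
After Mar 7: 395 on hand, pool $3,571.59 (≈ $9.0420 each)
Mar 8, sell 318: 318/395 × $3,571.59 → $2,875.35
After Mar 11: 304 on hand, pool $3,874.24 (≈ $12.7442 each)
Mar 12, sell 141: 141/304 × $3,874.24 → $1,796.93
Mar 14, sell 130: 130/163 × $2,077.31 → $1,656.75
Total COGS = $3,555.41 + $2,875.35 + $1,796.93 + $1,656.75 = $9,884.44
Ending inventory (cost pool remaining) = $420.56
Check: goods available $10,305.00 = COGS $9,884.44 + ending $420.56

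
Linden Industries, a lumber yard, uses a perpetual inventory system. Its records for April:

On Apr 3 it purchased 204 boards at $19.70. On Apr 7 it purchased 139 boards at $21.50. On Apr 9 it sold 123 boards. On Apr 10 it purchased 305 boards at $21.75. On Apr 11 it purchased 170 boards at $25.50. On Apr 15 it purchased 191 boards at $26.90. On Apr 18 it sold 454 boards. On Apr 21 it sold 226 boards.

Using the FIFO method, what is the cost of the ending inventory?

Ending inventory = $5,520.40

Apr 9, 123 sold [FIFO — oldest first]: 123 @ $19.70 = $2,423.10
Apr 18, 454 sold [FIFO — oldest first]: 81 @ $19.70 + 139 @ $21.50 + 234 @ $21.75 = $9,673.70
Apr 21, 226 sold [FIFO — oldest first]: 71 @ $21.75 + 155 @ $25.50 = $5,496.75
Total COGS = $2,423.10 + $9,673.70 + $5,496.75 = $17,593.55
Ending inventory: 15 @ $25.50 + 191 @ $26.90 = $5,520.40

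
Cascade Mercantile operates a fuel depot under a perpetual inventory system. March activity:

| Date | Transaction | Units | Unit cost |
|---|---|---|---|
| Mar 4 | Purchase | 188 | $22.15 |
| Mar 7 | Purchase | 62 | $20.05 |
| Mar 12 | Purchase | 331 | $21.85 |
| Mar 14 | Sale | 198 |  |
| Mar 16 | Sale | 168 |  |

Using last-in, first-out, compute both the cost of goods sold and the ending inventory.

Mar 14, 198 sold [LIFO — newest first]: 198 @ $21.85 = $4,326.30
Mar 16, 168 sold [LIFO — newest first]: 133 @ $21.85 + 35 @ $20.05 = $3,607.80
Total COGS = $4,326.30 + $3,607.80 = $7,934.10
Ending inventory: 188 @ $22.15 + 27 @ $20.05 = $4,705.55

COGS = $7,934.10; ending inventory = $4,705.55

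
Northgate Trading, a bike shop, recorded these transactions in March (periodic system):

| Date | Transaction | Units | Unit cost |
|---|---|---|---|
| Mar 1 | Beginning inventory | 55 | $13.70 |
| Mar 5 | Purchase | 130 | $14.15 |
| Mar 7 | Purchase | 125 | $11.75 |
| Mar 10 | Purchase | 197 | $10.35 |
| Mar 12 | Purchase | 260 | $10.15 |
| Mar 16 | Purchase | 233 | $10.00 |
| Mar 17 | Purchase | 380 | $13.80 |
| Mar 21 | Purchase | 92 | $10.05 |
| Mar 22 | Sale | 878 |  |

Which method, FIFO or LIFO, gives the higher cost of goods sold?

LIFO

FIFO COGS: 55 @ $13.70 + 130 @ $14.15 + 125 @ $11.75 + 197 @ $10.35 + 260 @ $10.15 + 111 @ $10.00 = $9,849.70
LIFO COGS: 92 @ $10.05 + 380 @ $13.80 + 233 @ $10.00 + 173 @ $10.15 = $10,254.55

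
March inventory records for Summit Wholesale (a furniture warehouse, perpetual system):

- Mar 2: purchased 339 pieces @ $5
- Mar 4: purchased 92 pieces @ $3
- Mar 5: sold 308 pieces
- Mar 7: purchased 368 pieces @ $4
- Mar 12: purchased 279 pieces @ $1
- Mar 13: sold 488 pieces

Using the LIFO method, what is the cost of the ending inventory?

Ending inventory = $1,251

Mar 5, 308 sold [LIFO — newest first]: 92 @ $3 + 216 @ $5 = $1,356
Mar 13, 488 sold [LIFO — newest first]: 279 @ $1 + 209 @ $4 = $1,115
Total COGS = $1,356 + $1,115 = $2,471
Ending inventory: 123 @ $5 + 159 @ $4 = $1,251
Check: goods available $3,722 = COGS $2,471 + ending $1,251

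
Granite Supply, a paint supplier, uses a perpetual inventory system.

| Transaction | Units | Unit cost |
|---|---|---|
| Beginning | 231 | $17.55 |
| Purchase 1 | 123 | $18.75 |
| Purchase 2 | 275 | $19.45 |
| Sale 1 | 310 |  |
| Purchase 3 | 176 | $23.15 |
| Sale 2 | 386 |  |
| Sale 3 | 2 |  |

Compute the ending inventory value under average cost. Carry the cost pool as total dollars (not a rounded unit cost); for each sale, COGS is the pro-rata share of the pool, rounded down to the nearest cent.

After Beginning: 231 on hand, pool $4,054.05 (≈ $17.5500 each)
After Purchase 1: 354 on hand, pool $6,360.30 (≈ $17.9669 each)
After Purchase 2: 629 on hand, pool $11,709.05 (≈ $18.6153 each)
Sale 1, sell 310: 310/629 × $11,709.05 → $5,770.75
After Purchase 3: 495 on hand, pool $10,012.70 (≈ $20.2277 each)
Sale 2, sell 386: 386/495 × $10,012.70 → $7,807.88
Sale 3, sell 2: 2/109 × $2,204.82 → $40.45
Total COGS = $5,770.75 + $7,807.88 + $40.45 = $13,619.08
Ending inventory (cost pool remaining) = $2,164.37

Ending inventory = $2,164.37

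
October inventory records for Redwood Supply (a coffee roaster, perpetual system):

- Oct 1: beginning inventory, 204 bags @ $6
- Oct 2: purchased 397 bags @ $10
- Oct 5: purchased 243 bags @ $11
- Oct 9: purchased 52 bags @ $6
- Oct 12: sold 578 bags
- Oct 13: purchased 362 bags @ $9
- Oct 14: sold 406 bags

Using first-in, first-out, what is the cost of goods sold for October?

COGS = $8,971

Oct 12, 578 sold [FIFO — oldest first]: 204 @ $6 + 374 @ $10 = $4,964
Oct 14, 406 sold [FIFO — oldest first]: 23 @ $10 + 243 @ $11 + 52 @ $6 + 88 @ $9 = $4,007
Total COGS = $4,964 + $4,007 = $8,971
Ending inventory: 274 @ $9 = $2,466
Check: goods available $11,437 = COGS $8,971 + ending $2,466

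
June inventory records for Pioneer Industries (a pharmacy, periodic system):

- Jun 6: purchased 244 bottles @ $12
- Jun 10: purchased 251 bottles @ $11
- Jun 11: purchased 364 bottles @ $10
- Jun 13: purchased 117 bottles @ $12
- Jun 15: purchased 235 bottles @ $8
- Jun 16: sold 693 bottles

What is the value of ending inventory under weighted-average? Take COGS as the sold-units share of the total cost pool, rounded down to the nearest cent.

Ending inventory = $5,395.16

Jun 16, sell 693: 693/1211 × $12,613.00 → $7,217.84
Ending inventory (cost pool remaining) = $5,395.16
Check: goods available $12,613.00 = COGS $7,217.84 + ending $5,395.16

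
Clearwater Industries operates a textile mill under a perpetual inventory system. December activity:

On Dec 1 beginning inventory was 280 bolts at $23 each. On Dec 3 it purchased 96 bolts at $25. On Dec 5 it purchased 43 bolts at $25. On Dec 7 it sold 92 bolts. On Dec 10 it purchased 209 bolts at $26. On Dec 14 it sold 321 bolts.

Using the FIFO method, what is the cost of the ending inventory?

Ending inventory = $5,584

Dec 7, 92 sold [FIFO — oldest first]: 92 @ $23 = $2,116
Dec 14, 321 sold [FIFO — oldest first]: 188 @ $23 + 96 @ $25 + 37 @ $25 = $7,649
Total COGS = $2,116 + $7,649 = $9,765
Ending inventory: 6 @ $25 + 209 @ $26 = $5,584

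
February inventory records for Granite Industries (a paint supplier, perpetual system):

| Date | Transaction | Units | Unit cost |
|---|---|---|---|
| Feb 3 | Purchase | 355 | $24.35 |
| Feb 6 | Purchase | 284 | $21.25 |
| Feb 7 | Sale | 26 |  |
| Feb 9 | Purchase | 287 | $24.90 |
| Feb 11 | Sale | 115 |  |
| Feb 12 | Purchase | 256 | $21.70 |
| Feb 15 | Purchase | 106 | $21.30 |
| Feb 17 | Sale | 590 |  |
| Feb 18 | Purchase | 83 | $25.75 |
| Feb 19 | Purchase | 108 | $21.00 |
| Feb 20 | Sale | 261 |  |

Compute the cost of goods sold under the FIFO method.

Feb 7, 26 sold [FIFO — oldest first]: 26 @ $24.35 = $633.10
Feb 11, 115 sold [FIFO — oldest first]: 115 @ $24.35 = $2,800.25
Feb 17, 590 sold [FIFO — oldest first]: 214 @ $24.35 + 284 @ $21.25 + 92 @ $24.90 = $13,536.70
Feb 20, 261 sold [FIFO — oldest first]: 195 @ $24.90 + 66 @ $21.70 = $6,287.70
Total COGS = $633.10 + $2,800.25 + $13,536.70 + $6,287.70 = $23,257.75
Ending inventory: 190 @ $21.70 + 106 @ $21.30 + 83 @ $25.75 + 108 @ $21.00 = $10,786.05

COGS = $23,257.75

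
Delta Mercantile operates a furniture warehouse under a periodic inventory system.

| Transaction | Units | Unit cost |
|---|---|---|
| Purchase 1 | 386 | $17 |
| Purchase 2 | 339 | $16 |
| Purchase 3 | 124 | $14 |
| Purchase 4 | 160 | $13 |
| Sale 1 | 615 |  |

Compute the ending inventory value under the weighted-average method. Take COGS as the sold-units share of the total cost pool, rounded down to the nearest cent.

Sale 1, sell 615: 615/1009 × $15,802.00 → $9,631.54
Ending inventory (cost pool remaining) = $6,170.46
Check: goods available $15,802.00 = COGS $9,631.54 + ending $6,170.46

Ending inventory = $6,170.46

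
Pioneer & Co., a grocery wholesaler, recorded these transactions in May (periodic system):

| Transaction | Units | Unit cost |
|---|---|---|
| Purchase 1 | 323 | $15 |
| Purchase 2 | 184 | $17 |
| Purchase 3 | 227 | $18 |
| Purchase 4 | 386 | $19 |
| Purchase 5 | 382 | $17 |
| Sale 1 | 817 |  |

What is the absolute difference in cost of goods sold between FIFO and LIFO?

$1,074

FIFO COGS: 323 @ $15 + 184 @ $17 + 227 @ $18 + 83 @ $19 = $13,636
LIFO COGS: 382 @ $17 + 386 @ $19 + 49 @ $18 = $14,710
Difference = |$13,636 − $14,710| = $1,074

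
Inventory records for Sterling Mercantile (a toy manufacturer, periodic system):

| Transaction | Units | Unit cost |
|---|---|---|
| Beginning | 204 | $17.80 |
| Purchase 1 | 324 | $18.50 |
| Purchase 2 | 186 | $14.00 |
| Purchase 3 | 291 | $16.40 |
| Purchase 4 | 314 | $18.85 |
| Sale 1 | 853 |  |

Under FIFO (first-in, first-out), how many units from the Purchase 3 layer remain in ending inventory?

Sale 1 (853) [FIFO — oldest first]: 204 @ $17.80 + 324 @ $18.50 + 186 @ $14.00 + 139 @ $16.40 = $14,508.80
Ending inventory: 152 @ $16.40 + 314 @ $18.85 = $8,411.70

152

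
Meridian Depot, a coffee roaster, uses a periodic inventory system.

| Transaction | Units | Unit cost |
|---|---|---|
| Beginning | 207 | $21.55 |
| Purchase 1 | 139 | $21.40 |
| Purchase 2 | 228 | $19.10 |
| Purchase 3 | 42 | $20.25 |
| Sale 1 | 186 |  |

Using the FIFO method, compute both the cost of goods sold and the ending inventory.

COGS = $4,008.30; ending inventory = $8,632.45

Sale 1 (186) [FIFO — oldest first]: 186 @ $21.55 = $4,008.30
Ending inventory: 21 @ $21.55 + 139 @ $21.40 + 228 @ $19.10 + 42 @ $20.25 = $8,632.45
Check: goods available $12,640.75 = COGS $4,008.30 + ending $8,632.45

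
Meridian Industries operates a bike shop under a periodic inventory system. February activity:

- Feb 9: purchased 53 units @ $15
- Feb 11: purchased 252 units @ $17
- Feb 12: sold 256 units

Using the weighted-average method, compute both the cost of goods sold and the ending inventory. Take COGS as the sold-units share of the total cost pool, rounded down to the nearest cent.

COGS = $4,263.02; ending inventory = $815.98

Feb 12, sell 256: 256/305 × $5,079.00 → $4,263.02
Ending inventory (cost pool remaining) = $815.98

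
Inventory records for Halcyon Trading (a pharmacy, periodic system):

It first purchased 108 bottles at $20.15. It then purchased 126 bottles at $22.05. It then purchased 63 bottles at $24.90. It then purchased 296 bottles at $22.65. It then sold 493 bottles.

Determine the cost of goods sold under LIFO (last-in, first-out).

COGS = $11,212.60

Sale 1 (493) [LIFO — newest first]: 296 @ $22.65 + 63 @ $24.90 + 126 @ $22.05 + 8 @ $20.15 = $11,212.60
Ending inventory: 100 @ $20.15 = $2,015.00
Check: goods available $13,227.60 = COGS $11,212.60 + ending $2,015.00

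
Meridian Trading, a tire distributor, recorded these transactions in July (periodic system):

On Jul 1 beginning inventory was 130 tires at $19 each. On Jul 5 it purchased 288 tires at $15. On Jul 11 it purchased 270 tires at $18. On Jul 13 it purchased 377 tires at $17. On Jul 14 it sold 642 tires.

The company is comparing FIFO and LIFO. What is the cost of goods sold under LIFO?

COGS = $11,179

FIFO COGS: 130 @ $19 + 288 @ $15 + 224 @ $18 = $10,822
LIFO COGS: 377 @ $17 + 265 @ $18 = $11,179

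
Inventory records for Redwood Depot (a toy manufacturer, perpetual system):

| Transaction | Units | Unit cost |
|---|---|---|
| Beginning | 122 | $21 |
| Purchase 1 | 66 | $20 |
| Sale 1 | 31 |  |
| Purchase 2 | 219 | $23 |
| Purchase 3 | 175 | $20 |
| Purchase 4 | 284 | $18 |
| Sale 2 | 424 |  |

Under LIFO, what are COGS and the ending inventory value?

COGS = $8,532; ending inventory = $8,999

Sale 1 (31) [LIFO — newest first]: 31 @ $20 = $620
Sale 2 (424) [LIFO — newest first]: 284 @ $18 + 140 @ $20 = $7,912
Total COGS = $620 + $7,912 = $8,532
Ending inventory: 122 @ $21 + 35 @ $20 + 219 @ $23 + 35 @ $20 = $8,999
Check: goods available $17,531 = COGS $8,532 + ending $8,999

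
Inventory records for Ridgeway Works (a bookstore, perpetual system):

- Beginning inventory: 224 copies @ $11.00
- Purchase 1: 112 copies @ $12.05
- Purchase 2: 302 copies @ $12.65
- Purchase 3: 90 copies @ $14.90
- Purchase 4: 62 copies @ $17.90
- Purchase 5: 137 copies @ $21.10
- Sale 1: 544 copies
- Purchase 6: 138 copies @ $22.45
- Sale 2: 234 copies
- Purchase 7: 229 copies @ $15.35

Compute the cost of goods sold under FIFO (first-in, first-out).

COGS = $9,869.90

Sale 1 (544) [FIFO — oldest first]: 224 @ $11.00 + 112 @ $12.05 + 208 @ $12.65 = $6,444.80
Sale 2 (234) [FIFO — oldest first]: 94 @ $12.65 + 90 @ $14.90 + 50 @ $17.90 = $3,425.10
Total COGS = $6,444.80 + $3,425.10 = $9,869.90
Ending inventory: 12 @ $17.90 + 137 @ $21.10 + 138 @ $22.45 + 229 @ $15.35 = $9,718.75
Check: goods available $19,588.65 = COGS $9,869.90 + ending $9,718.75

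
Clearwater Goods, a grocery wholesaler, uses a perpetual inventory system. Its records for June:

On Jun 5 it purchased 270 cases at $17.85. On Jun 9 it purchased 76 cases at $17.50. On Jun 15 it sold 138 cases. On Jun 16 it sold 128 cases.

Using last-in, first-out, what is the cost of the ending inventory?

Ending inventory = $1,428.00

Jun 15, 138 sold [LIFO — newest first]: 76 @ $17.50 + 62 @ $17.85 = $2,436.70
Jun 16, 128 sold [LIFO — newest first]: 128 @ $17.85 = $2,284.80
Total COGS = $2,436.70 + $2,284.80 = $4,721.50
Ending inventory: 80 @ $17.85 = $1,428.00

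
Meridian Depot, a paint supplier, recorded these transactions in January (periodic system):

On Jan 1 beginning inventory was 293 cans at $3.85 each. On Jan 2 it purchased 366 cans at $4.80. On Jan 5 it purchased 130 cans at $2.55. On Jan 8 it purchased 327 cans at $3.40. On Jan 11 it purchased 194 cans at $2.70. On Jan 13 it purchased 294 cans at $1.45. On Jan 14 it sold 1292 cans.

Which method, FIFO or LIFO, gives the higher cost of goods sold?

FIFO COGS: 293 @ $3.85 + 366 @ $4.80 + 130 @ $2.55 + 327 @ $3.40 + 176 @ $2.70 = $4,803.35
LIFO COGS: 294 @ $1.45 + 194 @ $2.70 + 327 @ $3.40 + 130 @ $2.55 + 347 @ $4.80 = $4,059.00

FIFO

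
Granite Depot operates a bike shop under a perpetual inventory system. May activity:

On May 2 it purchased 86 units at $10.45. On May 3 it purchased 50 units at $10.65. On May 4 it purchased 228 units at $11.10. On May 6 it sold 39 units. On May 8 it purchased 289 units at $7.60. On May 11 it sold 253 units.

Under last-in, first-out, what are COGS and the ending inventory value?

COGS = $2,355.70; ending inventory = $3,802.70

May 6, 39 sold [LIFO — newest first]: 39 @ $11.10 = $432.90
May 11, 253 sold [LIFO — newest first]: 253 @ $7.60 = $1,922.80
Total COGS = $432.90 + $1,922.80 = $2,355.70
Ending inventory: 86 @ $10.45 + 50 @ $10.65 + 189 @ $11.10 + 36 @ $7.60 = $3,802.70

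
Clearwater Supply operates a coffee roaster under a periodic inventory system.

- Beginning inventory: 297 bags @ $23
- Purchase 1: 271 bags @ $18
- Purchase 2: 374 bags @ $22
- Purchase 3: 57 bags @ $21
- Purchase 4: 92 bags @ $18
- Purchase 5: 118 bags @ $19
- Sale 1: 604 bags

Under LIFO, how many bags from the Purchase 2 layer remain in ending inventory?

Sale 1 (604) [LIFO — newest first]: 118 @ $19 + 92 @ $18 + 57 @ $21 + 337 @ $22 = $12,509
Ending inventory: 297 @ $23 + 271 @ $18 + 37 @ $22 = $12,523

37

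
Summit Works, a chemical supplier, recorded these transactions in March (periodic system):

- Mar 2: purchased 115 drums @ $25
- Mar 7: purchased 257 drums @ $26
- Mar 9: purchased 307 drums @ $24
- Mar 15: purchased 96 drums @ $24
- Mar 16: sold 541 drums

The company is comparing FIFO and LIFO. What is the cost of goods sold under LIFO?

COGS = $13,260

FIFO COGS: 115 @ $25 + 257 @ $26 + 169 @ $24 = $13,613
LIFO COGS: 96 @ $24 + 307 @ $24 + 138 @ $26 = $13,260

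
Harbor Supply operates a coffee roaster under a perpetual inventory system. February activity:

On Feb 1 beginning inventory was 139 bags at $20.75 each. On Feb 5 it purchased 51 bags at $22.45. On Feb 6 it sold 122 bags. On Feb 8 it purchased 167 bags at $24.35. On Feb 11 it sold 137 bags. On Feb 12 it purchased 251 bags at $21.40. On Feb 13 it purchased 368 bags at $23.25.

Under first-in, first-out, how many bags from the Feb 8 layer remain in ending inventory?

Feb 6, 122 sold [FIFO — oldest first]: 122 @ $20.75 = $2,531.50
Feb 11, 137 sold [FIFO — oldest first]: 17 @ $20.75 + 51 @ $22.45 + 69 @ $24.35 = $3,177.85
Total COGS = $2,531.50 + $3,177.85 = $5,709.35
Ending inventory: 98 @ $24.35 + 251 @ $21.40 + 368 @ $23.25 = $16,313.70

98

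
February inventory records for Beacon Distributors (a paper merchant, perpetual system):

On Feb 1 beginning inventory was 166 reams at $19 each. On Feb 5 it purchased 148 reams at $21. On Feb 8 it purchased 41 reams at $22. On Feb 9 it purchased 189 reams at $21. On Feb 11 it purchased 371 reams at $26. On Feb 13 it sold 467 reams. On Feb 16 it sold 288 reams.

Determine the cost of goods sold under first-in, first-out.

Feb 13, 467 sold [FIFO — oldest first]: 166 @ $19 + 148 @ $21 + 41 @ $22 + 112 @ $21 = $9,516
Feb 16, 288 sold [FIFO — oldest first]: 77 @ $21 + 211 @ $26 = $7,103
Total COGS = $9,516 + $7,103 = $16,619
Ending inventory: 160 @ $26 = $4,160
Check: goods available $20,779 = COGS $16,619 + ending $4,160

COGS = $16,619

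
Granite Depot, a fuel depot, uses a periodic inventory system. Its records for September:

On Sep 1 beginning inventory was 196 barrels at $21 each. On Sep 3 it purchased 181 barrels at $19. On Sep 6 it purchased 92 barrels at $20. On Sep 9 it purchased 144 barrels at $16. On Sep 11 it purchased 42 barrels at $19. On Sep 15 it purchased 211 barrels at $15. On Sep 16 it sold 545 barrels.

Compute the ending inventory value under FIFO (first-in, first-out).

Ending inventory = $5,051

Sep 16, 545 sold [FIFO — oldest first]: 196 @ $21 + 181 @ $19 + 92 @ $20 + 76 @ $16 = $10,611
Ending inventory: 68 @ $16 + 42 @ $19 + 211 @ $15 = $5,051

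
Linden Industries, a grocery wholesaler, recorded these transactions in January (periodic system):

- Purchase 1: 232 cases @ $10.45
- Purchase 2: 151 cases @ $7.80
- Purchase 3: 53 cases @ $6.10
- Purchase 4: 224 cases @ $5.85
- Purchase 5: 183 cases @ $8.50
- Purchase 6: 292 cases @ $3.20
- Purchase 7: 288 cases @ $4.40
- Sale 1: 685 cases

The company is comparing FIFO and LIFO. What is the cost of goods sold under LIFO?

FIFO COGS: 232 @ $10.45 + 151 @ $7.80 + 53 @ $6.10 + 224 @ $5.85 + 25 @ $8.50 = $5,448.40
LIFO COGS: 288 @ $4.40 + 292 @ $3.20 + 105 @ $8.50 = $3,094.10

COGS = $3,094.10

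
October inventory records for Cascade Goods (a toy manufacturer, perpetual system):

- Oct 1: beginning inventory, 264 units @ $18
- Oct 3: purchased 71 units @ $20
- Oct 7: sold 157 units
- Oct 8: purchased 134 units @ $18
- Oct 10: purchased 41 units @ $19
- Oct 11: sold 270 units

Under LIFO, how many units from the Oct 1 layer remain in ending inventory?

Oct 7, 157 sold [LIFO — newest first]: 71 @ $20 + 86 @ $18 = $2,968
Oct 11, 270 sold [LIFO — newest first]: 41 @ $19 + 134 @ $18 + 95 @ $18 = $4,901
Total COGS = $2,968 + $4,901 = $7,869
Ending inventory: 83 @ $18 = $1,494
Check: goods available $9,363 = COGS $7,869 + ending $1,494

83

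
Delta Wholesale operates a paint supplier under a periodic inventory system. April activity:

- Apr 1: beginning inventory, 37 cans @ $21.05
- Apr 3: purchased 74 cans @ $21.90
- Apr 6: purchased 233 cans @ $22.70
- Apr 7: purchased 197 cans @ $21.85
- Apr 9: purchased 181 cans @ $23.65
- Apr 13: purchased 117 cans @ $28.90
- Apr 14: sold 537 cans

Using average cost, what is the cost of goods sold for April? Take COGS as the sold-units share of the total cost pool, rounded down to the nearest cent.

Apr 14, sell 537: 537/839 × $19,654.95 → $12,580.10
Ending inventory (cost pool remaining) = $7,074.85

COGS = $12,580.10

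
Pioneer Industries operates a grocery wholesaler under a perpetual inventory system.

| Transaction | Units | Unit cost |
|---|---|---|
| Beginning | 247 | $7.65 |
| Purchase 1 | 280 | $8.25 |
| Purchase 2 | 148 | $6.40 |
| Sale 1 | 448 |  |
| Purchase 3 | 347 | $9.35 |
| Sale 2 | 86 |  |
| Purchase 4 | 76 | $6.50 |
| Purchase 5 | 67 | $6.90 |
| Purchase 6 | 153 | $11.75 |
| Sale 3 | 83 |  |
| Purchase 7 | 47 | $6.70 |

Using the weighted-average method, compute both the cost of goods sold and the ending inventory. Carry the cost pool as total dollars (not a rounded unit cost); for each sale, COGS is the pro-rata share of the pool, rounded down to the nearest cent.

After Beginning: 247 on hand, pool $1,889.55 (≈ $7.6500 each)
After Purchase 1: 527 on hand, pool $4,199.55 (≈ $7.9688 each)
After Purchase 2: 675 on hand, pool $5,146.75 (≈ $7.6248 each)
Sale 1, sell 448: 448/675 × $5,146.75 → $3,415.91
After Purchase 3: 574 on hand, pool $4,975.29 (≈ $8.6678 each)
Sale 2, sell 86: 86/574 × $4,975.29 → $745.42
After Purchase 4: 564 on hand, pool $4,723.87 (≈ $8.3757 each)
After Purchase 5: 631 on hand, pool $5,186.17 (≈ $8.2190 each)
After Purchase 6: 784 on hand, pool $6,983.92 (≈ $8.9081 each)
Sale 3, sell 83: 83/784 × $6,983.92 → $739.36
After Purchase 7: 748 on hand, pool $6,559.46 (≈ $8.7693 each)
Total COGS = $3,415.91 + $745.42 + $739.36 = $4,900.69
Ending inventory (cost pool remaining) = $6,559.46

COGS = $4,900.69; ending inventory = $6,559.46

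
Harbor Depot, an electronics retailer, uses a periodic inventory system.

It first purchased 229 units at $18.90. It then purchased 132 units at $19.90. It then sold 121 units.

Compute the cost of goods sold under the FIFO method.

Sale 1 (121) [FIFO — oldest first]: 121 @ $18.90 = $2,286.90
Ending inventory: 108 @ $18.90 + 132 @ $19.90 = $4,668.00

COGS = $2,286.90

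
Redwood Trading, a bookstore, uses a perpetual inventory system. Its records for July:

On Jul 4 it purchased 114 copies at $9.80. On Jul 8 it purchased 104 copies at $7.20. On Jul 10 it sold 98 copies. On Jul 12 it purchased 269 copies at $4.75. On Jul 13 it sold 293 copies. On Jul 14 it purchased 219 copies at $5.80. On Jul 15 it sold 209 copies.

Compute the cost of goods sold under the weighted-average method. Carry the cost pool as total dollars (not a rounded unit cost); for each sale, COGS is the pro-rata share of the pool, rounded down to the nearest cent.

COGS = $3,795.10

After Jul 4: 114 on hand, pool $1,117.20 (≈ $9.8000 each)
After Jul 8: 218 on hand, pool $1,866.00 (≈ $8.5596 each)
Jul 10, sell 98: 98/218 × $1,866.00 → $838.84
After Jul 12: 389 on hand, pool $2,304.91 (≈ $5.9252 each)
Jul 13, sell 293: 293/389 × $2,304.91 → $1,736.08
After Jul 14: 315 on hand, pool $1,839.03 (≈ $5.8382 each)
Jul 15, sell 209: 209/315 × $1,839.03 → $1,220.18
Total COGS = $838.84 + $1,736.08 + $1,220.18 = $3,795.10
Ending inventory (cost pool remaining) = $618.85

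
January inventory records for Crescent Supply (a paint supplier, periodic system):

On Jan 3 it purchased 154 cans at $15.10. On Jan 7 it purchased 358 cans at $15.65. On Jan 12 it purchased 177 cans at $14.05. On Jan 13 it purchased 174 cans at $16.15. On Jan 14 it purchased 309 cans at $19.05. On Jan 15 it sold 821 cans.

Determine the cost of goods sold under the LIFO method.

Jan 15, 821 sold [LIFO — newest first]: 309 @ $19.05 + 174 @ $16.15 + 177 @ $14.05 + 161 @ $15.65 = $13,703.05
Ending inventory: 154 @ $15.10 + 197 @ $15.65 = $5,408.45

COGS = $13,703.05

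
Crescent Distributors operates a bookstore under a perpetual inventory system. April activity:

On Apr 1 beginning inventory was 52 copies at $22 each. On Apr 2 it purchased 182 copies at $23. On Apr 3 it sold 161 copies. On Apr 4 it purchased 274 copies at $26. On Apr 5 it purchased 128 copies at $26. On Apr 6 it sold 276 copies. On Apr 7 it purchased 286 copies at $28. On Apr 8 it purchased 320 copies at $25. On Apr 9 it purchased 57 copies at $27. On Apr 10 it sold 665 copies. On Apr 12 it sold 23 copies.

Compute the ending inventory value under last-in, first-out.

Ending inventory = $4,253

Apr 3, 161 sold [LIFO — newest first]: 161 @ $23 = $3,703
Apr 6, 276 sold [LIFO — newest first]: 128 @ $26 + 148 @ $26 = $7,176
Apr 10, 665 sold [LIFO — newest first]: 57 @ $27 + 320 @ $25 + 286 @ $28 + 2 @ $26 = $17,599
Apr 12, 23 sold [LIFO — newest first]: 23 @ $26 = $598
Total COGS = $3,703 + $7,176 + $17,599 + $598 = $29,076
Ending inventory: 52 @ $22 + 21 @ $23 + 101 @ $26 = $4,253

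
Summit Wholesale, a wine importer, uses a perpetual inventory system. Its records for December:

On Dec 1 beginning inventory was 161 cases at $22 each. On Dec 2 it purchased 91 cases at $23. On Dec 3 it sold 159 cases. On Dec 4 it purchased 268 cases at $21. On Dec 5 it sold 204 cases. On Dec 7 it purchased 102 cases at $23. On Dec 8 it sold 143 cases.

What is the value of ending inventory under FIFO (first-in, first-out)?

Ending inventory = $2,640

Dec 3, 159 sold [FIFO — oldest first]: 159 @ $22 = $3,498
Dec 5, 204 sold [FIFO — oldest first]: 2 @ $22 + 91 @ $23 + 111 @ $21 = $4,468
Dec 8, 143 sold [FIFO — oldest first]: 143 @ $21 = $3,003
Total COGS = $3,498 + $4,468 + $3,003 = $10,969
Ending inventory: 14 @ $21 + 102 @ $23 = $2,640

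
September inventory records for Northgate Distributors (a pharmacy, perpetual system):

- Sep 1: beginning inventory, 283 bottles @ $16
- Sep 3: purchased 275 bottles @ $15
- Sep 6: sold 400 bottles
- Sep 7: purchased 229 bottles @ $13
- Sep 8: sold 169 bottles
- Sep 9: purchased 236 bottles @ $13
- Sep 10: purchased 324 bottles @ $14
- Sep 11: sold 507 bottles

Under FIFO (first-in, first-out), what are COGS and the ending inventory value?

Sep 6, 400 sold [FIFO — oldest first]: 283 @ $16 + 117 @ $15 = $6,283
Sep 8, 169 sold [FIFO — oldest first]: 158 @ $15 + 11 @ $13 = $2,513
Sep 11, 507 sold [FIFO — oldest first]: 218 @ $13 + 236 @ $13 + 53 @ $14 = $6,644
Total COGS = $6,283 + $2,513 + $6,644 = $15,440
Ending inventory: 271 @ $14 = $3,794
Check: goods available $19,234 = COGS $15,440 + ending $3,794

COGS = $15,440; ending inventory = $3,794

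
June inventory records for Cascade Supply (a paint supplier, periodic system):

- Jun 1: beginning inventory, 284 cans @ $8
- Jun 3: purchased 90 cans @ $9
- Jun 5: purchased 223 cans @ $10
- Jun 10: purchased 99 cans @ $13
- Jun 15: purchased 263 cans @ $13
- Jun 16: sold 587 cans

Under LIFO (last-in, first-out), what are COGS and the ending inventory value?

Jun 16, 587 sold [LIFO — newest first]: 263 @ $13 + 99 @ $13 + 223 @ $10 + 2 @ $9 = $6,954
Ending inventory: 284 @ $8 + 88 @ $9 = $3,064

COGS = $6,954; ending inventory = $3,064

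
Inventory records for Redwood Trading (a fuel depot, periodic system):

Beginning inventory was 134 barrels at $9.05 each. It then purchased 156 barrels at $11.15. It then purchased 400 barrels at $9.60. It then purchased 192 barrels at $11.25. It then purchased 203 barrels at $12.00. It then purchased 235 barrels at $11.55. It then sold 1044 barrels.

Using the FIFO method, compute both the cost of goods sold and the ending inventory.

Sale 1 (1044) [FIFO — oldest first]: 134 @ $9.05 + 156 @ $11.15 + 400 @ $9.60 + 192 @ $11.25 + 162 @ $12.00 = $10,896.10
Ending inventory: 41 @ $12.00 + 235 @ $11.55 = $3,206.25

COGS = $10,896.10; ending inventory = $3,206.25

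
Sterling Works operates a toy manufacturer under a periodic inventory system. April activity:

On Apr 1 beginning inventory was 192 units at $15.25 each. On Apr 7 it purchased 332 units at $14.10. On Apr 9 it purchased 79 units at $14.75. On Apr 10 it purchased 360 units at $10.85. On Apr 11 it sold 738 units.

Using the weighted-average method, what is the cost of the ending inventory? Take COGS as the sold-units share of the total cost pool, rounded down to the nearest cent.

Ending inventory = $2,962.73

Apr 11, sell 738: 738/963 × $12,680.45 → $9,717.72
Ending inventory (cost pool remaining) = $2,962.73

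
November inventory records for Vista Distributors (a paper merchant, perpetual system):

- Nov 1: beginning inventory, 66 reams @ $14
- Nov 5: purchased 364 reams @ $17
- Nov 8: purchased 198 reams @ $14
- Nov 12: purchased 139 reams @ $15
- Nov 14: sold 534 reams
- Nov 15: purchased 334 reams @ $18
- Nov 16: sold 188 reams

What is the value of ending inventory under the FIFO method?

Nov 14, 534 sold [FIFO — oldest first]: 66 @ $14 + 364 @ $17 + 104 @ $14 = $8,568
Nov 16, 188 sold [FIFO — oldest first]: 94 @ $14 + 94 @ $15 = $2,726
Total COGS = $8,568 + $2,726 = $11,294
Ending inventory: 45 @ $15 + 334 @ $18 = $6,687

Ending inventory = $6,687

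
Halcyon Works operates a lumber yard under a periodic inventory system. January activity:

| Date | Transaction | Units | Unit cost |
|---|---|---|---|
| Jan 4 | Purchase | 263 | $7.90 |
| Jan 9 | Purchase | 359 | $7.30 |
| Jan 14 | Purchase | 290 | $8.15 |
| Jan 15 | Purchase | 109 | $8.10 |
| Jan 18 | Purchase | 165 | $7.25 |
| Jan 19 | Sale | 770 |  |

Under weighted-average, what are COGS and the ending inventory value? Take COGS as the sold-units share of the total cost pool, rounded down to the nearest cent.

Jan 19, sell 770: 770/1186 × $9,141.05 → $5,934.74
Ending inventory (cost pool remaining) = $3,206.31
Check: goods available $9,141.05 = COGS $5,934.74 + ending $3,206.31

COGS = $5,934.74; ending inventory = $3,206.31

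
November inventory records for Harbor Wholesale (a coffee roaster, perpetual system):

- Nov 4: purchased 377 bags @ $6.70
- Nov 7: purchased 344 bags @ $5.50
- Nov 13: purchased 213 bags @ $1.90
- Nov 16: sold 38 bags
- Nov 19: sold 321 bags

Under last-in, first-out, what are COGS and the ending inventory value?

COGS = $1,207.70; ending inventory = $3,614.90

Nov 16, 38 sold [LIFO — newest first]: 38 @ $1.90 = $72.20
Nov 19, 321 sold [LIFO — newest first]: 175 @ $1.90 + 146 @ $5.50 = $1,135.50
Total COGS = $72.20 + $1,135.50 = $1,207.70
Ending inventory: 377 @ $6.70 + 198 @ $5.50 = $3,614.90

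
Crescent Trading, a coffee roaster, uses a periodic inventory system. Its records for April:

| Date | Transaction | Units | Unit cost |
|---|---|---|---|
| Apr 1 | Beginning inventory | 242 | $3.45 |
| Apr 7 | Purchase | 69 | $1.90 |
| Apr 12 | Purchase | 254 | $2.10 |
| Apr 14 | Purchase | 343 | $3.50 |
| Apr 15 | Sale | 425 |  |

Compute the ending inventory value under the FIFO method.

Apr 15, 425 sold [FIFO — oldest first]: 242 @ $3.45 + 69 @ $1.90 + 114 @ $2.10 = $1,205.40
Ending inventory: 140 @ $2.10 + 343 @ $3.50 = $1,494.50

Ending inventory = $1,494.50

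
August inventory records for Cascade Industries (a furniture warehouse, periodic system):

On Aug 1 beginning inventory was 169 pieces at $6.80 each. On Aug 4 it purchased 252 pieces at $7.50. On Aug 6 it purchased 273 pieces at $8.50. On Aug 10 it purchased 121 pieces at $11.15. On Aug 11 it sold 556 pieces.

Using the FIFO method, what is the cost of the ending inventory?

Aug 11, 556 sold [FIFO — oldest first]: 169 @ $6.80 + 252 @ $7.50 + 135 @ $8.50 = $4,186.70
Ending inventory: 138 @ $8.50 + 121 @ $11.15 = $2,522.15
Check: goods available $6,708.85 = COGS $4,186.70 + ending $2,522.15

Ending inventory = $2,522.15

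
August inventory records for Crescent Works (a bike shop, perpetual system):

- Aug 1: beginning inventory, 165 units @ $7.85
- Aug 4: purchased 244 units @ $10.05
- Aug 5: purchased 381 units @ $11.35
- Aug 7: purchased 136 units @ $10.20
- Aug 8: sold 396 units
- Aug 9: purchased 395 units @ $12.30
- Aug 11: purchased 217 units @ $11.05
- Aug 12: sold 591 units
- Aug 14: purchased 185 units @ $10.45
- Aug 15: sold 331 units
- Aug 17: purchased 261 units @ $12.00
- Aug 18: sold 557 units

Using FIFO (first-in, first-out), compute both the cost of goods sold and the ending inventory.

COGS = $20,472.60; ending inventory = $1,308.00

Aug 8, 396 sold [FIFO — oldest first]: 165 @ $7.85 + 231 @ $10.05 = $3,616.80
Aug 12, 591 sold [FIFO — oldest first]: 13 @ $10.05 + 381 @ $11.35 + 136 @ $10.20 + 61 @ $12.30 = $6,592.50
Aug 15, 331 sold [FIFO — oldest first]: 331 @ $12.30 = $4,071.30
Aug 18, 557 sold [FIFO — oldest first]: 3 @ $12.30 + 217 @ $11.05 + 185 @ $10.45 + 152 @ $12.00 = $6,192.00
Total COGS = $3,616.80 + $6,592.50 + $4,071.30 + $6,192.00 = $20,472.60
Ending inventory: 109 @ $12.00 = $1,308.00
Check: goods available $21,780.60 = COGS $20,472.60 + ending $1,308.00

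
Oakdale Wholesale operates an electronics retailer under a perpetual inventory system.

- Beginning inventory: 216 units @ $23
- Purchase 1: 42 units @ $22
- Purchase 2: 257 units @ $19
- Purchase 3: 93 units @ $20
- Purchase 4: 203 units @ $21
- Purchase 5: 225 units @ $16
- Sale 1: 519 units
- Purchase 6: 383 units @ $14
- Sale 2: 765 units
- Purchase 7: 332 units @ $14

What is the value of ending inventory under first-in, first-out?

Ending inventory = $6,538

Sale 1 (519) [FIFO — oldest first]: 216 @ $23 + 42 @ $22 + 257 @ $19 + 4 @ $20 = $10,855
Sale 2 (765) [FIFO — oldest first]: 89 @ $20 + 203 @ $21 + 225 @ $16 + 248 @ $14 = $13,115
Total COGS = $10,855 + $13,115 = $23,970
Ending inventory: 135 @ $14 + 332 @ $14 = $6,538
Check: goods available $30,508 = COGS $23,970 + ending $6,538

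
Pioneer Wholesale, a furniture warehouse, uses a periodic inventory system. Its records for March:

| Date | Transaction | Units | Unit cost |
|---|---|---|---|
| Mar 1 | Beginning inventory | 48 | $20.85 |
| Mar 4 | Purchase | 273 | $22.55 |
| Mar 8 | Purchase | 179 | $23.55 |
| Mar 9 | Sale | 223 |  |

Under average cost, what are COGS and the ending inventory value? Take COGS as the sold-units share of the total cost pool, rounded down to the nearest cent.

Mar 9, sell 223: 223/500 × $11,372.40 → $5,072.09
Ending inventory (cost pool remaining) = $6,300.31
Check: goods available $11,372.40 = COGS $5,072.09 + ending $6,300.31

COGS = $5,072.09; ending inventory = $6,300.31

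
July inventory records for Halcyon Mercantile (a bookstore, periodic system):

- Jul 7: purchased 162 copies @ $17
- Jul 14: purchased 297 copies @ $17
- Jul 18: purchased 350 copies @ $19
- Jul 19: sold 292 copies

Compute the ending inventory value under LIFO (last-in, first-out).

Ending inventory = $8,905

Jul 19, 292 sold [LIFO — newest first]: 292 @ $19 = $5,548
Ending inventory: 162 @ $17 + 297 @ $17 + 58 @ $19 = $8,905
Check: goods available $14,453 = COGS $5,548 + ending $8,905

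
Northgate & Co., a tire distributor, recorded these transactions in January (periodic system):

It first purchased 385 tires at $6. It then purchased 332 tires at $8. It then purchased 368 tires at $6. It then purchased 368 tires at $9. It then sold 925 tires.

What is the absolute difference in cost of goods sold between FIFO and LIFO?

$818

FIFO COGS: 385 @ $6 + 332 @ $8 + 208 @ $6 = $6,214
LIFO COGS: 368 @ $9 + 368 @ $6 + 189 @ $8 = $7,032
Difference = |$6,214 − $7,032| = $818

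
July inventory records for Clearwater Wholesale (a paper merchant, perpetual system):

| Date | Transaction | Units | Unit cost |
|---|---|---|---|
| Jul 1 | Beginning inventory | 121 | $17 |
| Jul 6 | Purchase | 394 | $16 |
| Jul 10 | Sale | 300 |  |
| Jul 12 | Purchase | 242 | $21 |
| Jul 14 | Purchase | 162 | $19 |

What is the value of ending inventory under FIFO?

Jul 10, 300 sold [FIFO — oldest first]: 121 @ $17 + 179 @ $16 = $4,921
Ending inventory: 215 @ $16 + 242 @ $21 + 162 @ $19 = $11,600
Check: goods available $16,521 = COGS $4,921 + ending $11,600

Ending inventory = $11,600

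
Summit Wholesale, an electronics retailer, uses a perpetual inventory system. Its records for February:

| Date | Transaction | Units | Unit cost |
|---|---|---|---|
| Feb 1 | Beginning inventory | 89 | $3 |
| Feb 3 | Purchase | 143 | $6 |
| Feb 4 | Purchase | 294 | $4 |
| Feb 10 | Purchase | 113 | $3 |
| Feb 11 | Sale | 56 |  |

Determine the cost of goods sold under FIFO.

Feb 11, 56 sold [FIFO — oldest first]: 56 @ $3 = $168
Ending inventory: 33 @ $3 + 143 @ $6 + 294 @ $4 + 113 @ $3 = $2,472

COGS = $168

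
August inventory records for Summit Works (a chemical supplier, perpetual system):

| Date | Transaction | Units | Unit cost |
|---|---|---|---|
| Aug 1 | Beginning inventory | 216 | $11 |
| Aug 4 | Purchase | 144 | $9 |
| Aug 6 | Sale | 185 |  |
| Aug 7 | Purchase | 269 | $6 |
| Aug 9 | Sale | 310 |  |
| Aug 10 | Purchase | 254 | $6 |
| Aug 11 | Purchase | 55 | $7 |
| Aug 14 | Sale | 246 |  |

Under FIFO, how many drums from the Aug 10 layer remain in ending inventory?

142

Aug 6, 185 sold [FIFO — oldest first]: 185 @ $11 = $2,035
Aug 9, 310 sold [FIFO — oldest first]: 31 @ $11 + 144 @ $9 + 135 @ $6 = $2,447
Aug 14, 246 sold [FIFO — oldest first]: 134 @ $6 + 112 @ $6 = $1,476
Total COGS = $2,035 + $2,447 + $1,476 = $5,958
Ending inventory: 142 @ $6 + 55 @ $7 = $1,237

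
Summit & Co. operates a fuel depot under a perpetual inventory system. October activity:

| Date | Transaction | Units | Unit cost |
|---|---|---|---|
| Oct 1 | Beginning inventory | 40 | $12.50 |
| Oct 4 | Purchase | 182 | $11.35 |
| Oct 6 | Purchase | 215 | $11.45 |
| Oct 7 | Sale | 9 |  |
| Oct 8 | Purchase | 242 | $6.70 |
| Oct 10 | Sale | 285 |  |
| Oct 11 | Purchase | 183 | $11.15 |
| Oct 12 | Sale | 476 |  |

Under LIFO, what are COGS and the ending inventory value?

Oct 7, 9 sold [LIFO — newest first]: 9 @ $11.45 = $103.05
Oct 10, 285 sold [LIFO — newest first]: 242 @ $6.70 + 43 @ $11.45 = $2,113.75
Oct 12, 476 sold [LIFO — newest first]: 183 @ $11.15 + 163 @ $11.45 + 130 @ $11.35 = $5,382.30
Total COGS = $103.05 + $2,113.75 + $5,382.30 = $7,599.10
Ending inventory: 40 @ $12.50 + 52 @ $11.35 = $1,090.20

COGS = $7,599.10; ending inventory = $1,090.20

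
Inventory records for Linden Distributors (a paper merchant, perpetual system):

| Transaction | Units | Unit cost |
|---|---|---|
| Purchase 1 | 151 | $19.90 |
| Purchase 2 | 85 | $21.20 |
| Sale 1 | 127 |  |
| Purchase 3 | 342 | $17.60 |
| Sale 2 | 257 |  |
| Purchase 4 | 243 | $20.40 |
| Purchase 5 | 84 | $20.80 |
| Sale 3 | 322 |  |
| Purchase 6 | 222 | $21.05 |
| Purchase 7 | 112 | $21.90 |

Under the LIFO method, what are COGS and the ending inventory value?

Sale 1 (127) [LIFO — newest first]: 85 @ $21.20 + 42 @ $19.90 = $2,637.80
Sale 2 (257) [LIFO — newest first]: 257 @ $17.60 = $4,523.20
Sale 3 (322) [LIFO — newest first]: 84 @ $20.80 + 238 @ $20.40 = $6,602.40
Total COGS = $2,637.80 + $4,523.20 + $6,602.40 = $13,763.40
Ending inventory: 109 @ $19.90 + 85 @ $17.60 + 5 @ $20.40 + 222 @ $21.05 + 112 @ $21.90 = $10,893.00
Check: goods available $24,656.40 = COGS $13,763.40 + ending $10,893.00

COGS = $13,763.40; ending inventory = $10,893.00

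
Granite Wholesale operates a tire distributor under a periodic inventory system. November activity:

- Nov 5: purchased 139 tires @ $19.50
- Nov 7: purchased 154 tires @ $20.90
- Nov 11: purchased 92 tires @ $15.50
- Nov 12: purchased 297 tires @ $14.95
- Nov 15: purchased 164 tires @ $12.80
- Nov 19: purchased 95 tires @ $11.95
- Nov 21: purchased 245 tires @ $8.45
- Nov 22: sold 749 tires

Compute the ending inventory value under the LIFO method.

Nov 22, 749 sold [LIFO — newest first]: 245 @ $8.45 + 95 @ $11.95 + 164 @ $12.80 + 245 @ $14.95 = $8,967.45
Ending inventory: 139 @ $19.50 + 154 @ $20.90 + 92 @ $15.50 + 52 @ $14.95 = $8,132.50
Check: goods available $17,099.95 = COGS $8,967.45 + ending $8,132.50

Ending inventory = $8,132.50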